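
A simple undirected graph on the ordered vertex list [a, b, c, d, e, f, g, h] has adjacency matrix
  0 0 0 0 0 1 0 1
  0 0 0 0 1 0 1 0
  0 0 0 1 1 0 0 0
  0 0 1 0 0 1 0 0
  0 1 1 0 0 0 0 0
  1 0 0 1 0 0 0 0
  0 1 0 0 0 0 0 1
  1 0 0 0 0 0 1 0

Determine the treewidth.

2

A width-2 tree decomposition is:
Bags: B1 = {c, d, f}  B2 = {c, e, f}  B3 = {b, e, f}  B4 = {b, f, g}  B5 = {f, g, h}  B6 = {a, f, h}
Tree: B1–B2, B2–B3, B3–B4, B4–B5, B5–B6
The largest bag has 3 vertices, giving width 2; this decomposition certifies tw(G) ≤ 2. The edges f–d–c–e–b–g–h–a–f form a cycle, so G is not a tree and its treewidth is at least 2. The upper and lower bounds meet at 2, so that is the treewidth.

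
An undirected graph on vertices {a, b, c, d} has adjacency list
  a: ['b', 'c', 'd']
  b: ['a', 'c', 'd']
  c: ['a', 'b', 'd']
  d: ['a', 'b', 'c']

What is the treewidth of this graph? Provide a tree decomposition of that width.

Treewidth 3.
One optimal decomposition is:
Bags: B1 = {a, b, c, d}
Tree: (single bag)

A single bag containing all 4 vertices is trivially a valid decomposition of width 3. On the other hand G contains the 4-clique {a, b, c, d}. A clique must lie in a single bag of any decomposition, so no decomposition can have width below 3. Hence tw(G) = 3 exactly.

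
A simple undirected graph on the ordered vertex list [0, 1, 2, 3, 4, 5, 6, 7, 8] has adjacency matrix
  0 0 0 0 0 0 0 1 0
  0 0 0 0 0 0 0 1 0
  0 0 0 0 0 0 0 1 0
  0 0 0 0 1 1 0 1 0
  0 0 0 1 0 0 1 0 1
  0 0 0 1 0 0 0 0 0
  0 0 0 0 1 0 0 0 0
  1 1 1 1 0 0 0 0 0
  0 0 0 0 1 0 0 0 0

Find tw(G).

1

A width-1 tree decomposition is:
Bags: B1 = {3, 7}  B2 = {3, 4}  B3 = {1, 7}  B4 = {4, 6}  B5 = {2, 7}  B6 = {3, 5}  B7 = {0, 7}  B8 = {4, 8}
Tree: B1–B2, B1–B3, B2–B4, B1–B5, B1–B6, B5–B7, B4–B8
Each bag holds 2 vertices, so the decomposition has width 1, which upper-bounds the treewidth. Since G has at least one edge (e.g. 7–3), it is not an edgeless graph, so tw(G) ≥ 1. Combining the bounds, tw(G) = 1.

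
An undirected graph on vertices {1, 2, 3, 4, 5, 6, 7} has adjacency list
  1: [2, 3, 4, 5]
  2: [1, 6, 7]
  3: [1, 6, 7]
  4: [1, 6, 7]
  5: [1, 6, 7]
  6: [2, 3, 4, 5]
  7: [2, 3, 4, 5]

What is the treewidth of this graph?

3

A width-3 tree decomposition is:
Bags: B1 = {1, 3, 6, 7}  B2 = {1, 2, 6, 7}  B3 = {1, 4, 6, 7}  B4 = {1, 5, 6, 7}
Tree: B1–B2, B2–B3, B3–B4
Every bag has size at most 4, so the width is 4 − 1 = 3 and tw(G) ≤ 3. For the lower bound: the 4 vertex sets {1,3}, {2,7}, {6}, {4} are disjoint, each induces a connected subgraph, and every pair is joined by at least one edge of G. Contracting each set to a single vertex therefore yields K_{4} as a minor, and since treewidth is minor-monotone, tw(G) ≥ tw(K_{4}) = 3. The upper and lower bounds meet at 3, so that is the treewidth.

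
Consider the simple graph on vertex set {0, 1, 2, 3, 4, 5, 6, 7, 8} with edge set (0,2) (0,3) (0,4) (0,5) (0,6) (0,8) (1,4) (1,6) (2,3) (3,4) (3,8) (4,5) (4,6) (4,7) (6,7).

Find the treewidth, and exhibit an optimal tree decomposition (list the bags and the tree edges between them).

Each bag holds 3 vertices, so the decomposition has width 2, which upper-bounds the treewidth. On the other hand G contains the 3-clique {0, 3, 8}. A clique must lie in a single bag of any decomposition, so no decomposition can have width below 2. Therefore the treewidth is 2.

Treewidth 2.
One such decomposition:
Bags: B1 = {0, 4, 6}  B2 = {0, 3, 4}  B3 = {0, 4, 5}  B4 = {0, 3, 8}  B5 = {4, 6, 7}  B6 = {0, 2, 3}  B7 = {1, 4, 6}
Tree: B1–B2, B2–B3, B2–B4, B1–B5, B2–B6, B1–B7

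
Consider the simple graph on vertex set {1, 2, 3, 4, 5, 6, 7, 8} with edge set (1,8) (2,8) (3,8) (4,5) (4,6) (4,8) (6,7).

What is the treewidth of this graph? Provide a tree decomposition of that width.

Treewidth 1.
One such decomposition:
Bags: B1 = {4, 6}  B2 = {4, 8}  B3 = {4, 5}  B4 = {3, 8}  B5 = {2, 8}  B6 = {6, 7}  B7 = {1, 8}
Tree: B1–B2, B2–B3, B2–B4, B2–B5, B1–B6, B4–B7

The largest bag has 2 vertices, giving width 1; this decomposition certifies tw(G) ≤ 1. Any graph with an edge has treewidth ≥ 1, and G has the edge 4–6. Combining the bounds, tw(G) = 1.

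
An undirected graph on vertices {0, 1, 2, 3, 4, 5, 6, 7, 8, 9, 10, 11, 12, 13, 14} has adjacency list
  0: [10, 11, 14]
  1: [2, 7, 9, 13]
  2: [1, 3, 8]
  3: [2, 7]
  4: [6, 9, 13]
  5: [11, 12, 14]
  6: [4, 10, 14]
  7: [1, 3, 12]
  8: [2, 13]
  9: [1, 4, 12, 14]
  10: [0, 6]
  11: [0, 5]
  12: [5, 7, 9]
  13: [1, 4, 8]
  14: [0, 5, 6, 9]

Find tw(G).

3

A width-3 tree decomposition is:
Bags: B1 = {2, 3, 8, 13}  B2 = {1, 2, 3, 13}  B3 = {1, 3, 7, 13}  B4 = {1, 4, 7, 13}  B5 = {1, 4, 7, 9}  B6 = {4, 7, 9, 12}  B7 = {4, 6, 9, 12}  B8 = {6, 9, 12, 14}  B9 = {5, 6, 12, 14}  B10 = {5, 6, 10, 14}  B11 = {0, 5, 10, 14}  B12 = {0, 5, 10, 11}
Tree: B1–B2, B2–B3, B3–B4, B4–B5, B5–B6, B6–B7, B7–B8, B8–B9, B9–B10, B10–B11, B11–B12
Each bag holds 4 vertices, so the decomposition has width 3, which upper-bounds the treewidth. For the lower bound: the 4 vertex sets {2,3,8}, {13}, {1}, {4,7,9,12} are disjoint, each induces a connected subgraph, and every pair is joined by at least one edge of G. Contracting each set to a single vertex therefore yields K_{4} as a minor, and since treewidth is minor-monotone, tw(G) ≥ tw(K_{4}) = 3. Combining the bounds, tw(G) = 3.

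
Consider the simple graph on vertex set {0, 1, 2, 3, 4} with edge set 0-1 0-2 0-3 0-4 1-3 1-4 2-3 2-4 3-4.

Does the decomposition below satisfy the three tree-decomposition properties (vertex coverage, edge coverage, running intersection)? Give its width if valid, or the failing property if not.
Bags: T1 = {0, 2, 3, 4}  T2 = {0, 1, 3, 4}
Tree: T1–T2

Every vertex of G appears in some bag (union = {0, 1, 2, 3, 4}); every edge is covered by a bag; and for each vertex v the set of bags containing v is connected in the bag tree. The decomposition is therefore valid. The largest bag has 4 vertices, so the width is 3.

Yes; width 3.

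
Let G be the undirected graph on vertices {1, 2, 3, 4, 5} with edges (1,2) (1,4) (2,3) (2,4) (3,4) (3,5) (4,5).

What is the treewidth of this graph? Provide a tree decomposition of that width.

The largest bag has 3 vertices, giving width 2; this decomposition certifies tw(G) ≤ 2. For the lower bound, the 3 vertices {1, 2, 4} are pairwise adjacent, and any tree decomposition puts a clique entirely inside one bag — forcing width ≥ 2. Therefore the treewidth is 2.

Treewidth 2.
One such decomposition:
Bags: B1 = {1, 2, 4}  B2 = {2, 3, 4}  B3 = {3, 4, 5}
Tree: B1–B2, B2–B3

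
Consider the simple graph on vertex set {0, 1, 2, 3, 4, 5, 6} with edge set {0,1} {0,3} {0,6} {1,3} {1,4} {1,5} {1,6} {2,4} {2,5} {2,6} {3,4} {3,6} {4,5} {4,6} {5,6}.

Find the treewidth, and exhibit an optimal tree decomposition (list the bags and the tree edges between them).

The largest bag has 4 vertices, giving width 3; this decomposition certifies tw(G) ≤ 3. Conversely, {0, 1, 3, 6} is a clique of size 4, and the vertices of any clique must share a bag in every tree decomposition; so some bag has ≥ 4 vertices and tw(G) ≥ 3. Therefore the treewidth is 3.

Treewidth 3.
One optimal decomposition is:
Bags: B1 = {2, 4, 5, 6}  B2 = {1, 4, 5, 6}  B3 = {1, 3, 4, 6}  B4 = {0, 1, 3, 6}
Tree: B1–B2, B2–B3, B3–B4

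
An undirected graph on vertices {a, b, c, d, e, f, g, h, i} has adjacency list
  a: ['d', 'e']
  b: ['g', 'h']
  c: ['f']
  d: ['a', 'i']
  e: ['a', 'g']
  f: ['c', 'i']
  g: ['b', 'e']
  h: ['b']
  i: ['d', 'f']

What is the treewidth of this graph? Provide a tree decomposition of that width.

Every bag has size at most 2, so the width is 2 − 1 = 1 and tw(G) ≤ 1. Since G has at least one edge (e.g. c–f), it is not an edgeless graph, so tw(G) ≥ 1. Combining the bounds, tw(G) = 1.

Treewidth 1.
Bags: B1 = {c, f}  B2 = {f, i}  B3 = {d, i}  B4 = {a, d}  B5 = {a, e}  B6 = {e, g}  B7 = {b, g}  B8 = {b, h}
Tree: B1–B2, B2–B3, B3–B4, B4–B5, B5–B6, B6–B7, B7–B8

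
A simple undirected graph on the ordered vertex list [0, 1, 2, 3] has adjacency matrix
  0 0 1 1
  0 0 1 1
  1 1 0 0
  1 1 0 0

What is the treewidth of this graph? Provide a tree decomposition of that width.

The largest bag has 3 vertices, giving width 2; this decomposition certifies tw(G) ≤ 2. For the lower bound, G contains the cycle 3–1–2–0–3, so G is not a forest; only forests have treewidth ≤ 1, hence tw(G) ≥ 2. Therefore the treewidth is 2.

Treewidth 2.
One such decomposition:
Bags: B1 = {1, 2, 3}  B2 = {0, 2, 3}
Tree: B1–B2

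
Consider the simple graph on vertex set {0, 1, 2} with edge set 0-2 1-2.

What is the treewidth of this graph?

1

A width-1 tree decomposition is:
Bags: B1 = {1, 2}  B2 = {0, 2}
Tree: B1–B2
Every bag has size at most 2, so the width is 2 − 1 = 1 and tw(G) ≤ 1. Since G has at least one edge (e.g. 2–1), it is not an edgeless graph, so tw(G) ≥ 1. Hence tw(G) = 1 exactly.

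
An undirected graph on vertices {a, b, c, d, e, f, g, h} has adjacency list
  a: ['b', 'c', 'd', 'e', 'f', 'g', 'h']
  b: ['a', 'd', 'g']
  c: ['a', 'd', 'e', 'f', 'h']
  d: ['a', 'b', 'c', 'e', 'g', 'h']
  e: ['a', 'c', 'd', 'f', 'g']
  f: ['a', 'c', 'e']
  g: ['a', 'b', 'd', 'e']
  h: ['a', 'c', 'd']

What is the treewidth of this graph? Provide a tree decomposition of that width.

Treewidth 3.
One such decomposition:
Bags: B1 = {a, d, e, g}  B2 = {a, c, d, e}  B3 = {a, b, d, g}  B4 = {a, c, d, h}  B5 = {a, c, e, f}
Tree: B1–B2, B1–B3, B2–B4, B2–B5

Each bag holds 4 vertices, so the decomposition has width 3, which upper-bounds the treewidth. On the other hand G contains the 4-clique {a, d, e, g}. A clique must lie in a single bag of any decomposition, so no decomposition can have width below 3. Therefore the treewidth is 3.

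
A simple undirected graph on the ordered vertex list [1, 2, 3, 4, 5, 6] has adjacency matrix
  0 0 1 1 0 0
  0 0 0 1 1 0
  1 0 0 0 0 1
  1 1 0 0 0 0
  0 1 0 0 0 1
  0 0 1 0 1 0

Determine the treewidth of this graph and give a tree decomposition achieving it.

Treewidth 2.
One such decomposition:
Bags: B1 = {3, 5, 6}  B2 = {2, 3, 5}  B3 = {2, 3, 4}  B4 = {1, 3, 4}
Tree: B1–B2, B2–B3, B3–B4

Every bag has size at most 3, so the width is 3 − 1 = 2 and tw(G) ≤ 2. For the lower bound, G contains the cycle 3–6–5–2–4–1–3, so G is not a forest; only forests have treewidth ≤ 1, hence tw(G) ≥ 2. The upper and lower bounds meet at 2, so that is the treewidth.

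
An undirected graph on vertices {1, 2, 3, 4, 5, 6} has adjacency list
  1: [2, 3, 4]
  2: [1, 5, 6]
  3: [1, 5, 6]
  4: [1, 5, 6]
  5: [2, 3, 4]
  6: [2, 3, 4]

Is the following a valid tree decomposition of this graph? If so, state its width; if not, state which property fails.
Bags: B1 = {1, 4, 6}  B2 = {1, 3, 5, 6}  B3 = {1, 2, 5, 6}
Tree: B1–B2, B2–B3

No — edge (5,4) lies in no bag.

A tree decomposition must satisfy three properties: every vertex lies in some bag; for every edge, both endpoints lie together in some bag; and for every vertex, the bags containing it form a connected subtree. Here edge (5,4) lies in no bag, so the decomposition is invalid.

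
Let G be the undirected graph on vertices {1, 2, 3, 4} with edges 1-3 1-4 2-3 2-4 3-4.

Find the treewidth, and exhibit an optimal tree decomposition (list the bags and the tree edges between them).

Treewidth 2.
One such decomposition:
Bags: B1 = {2, 3, 4}  B2 = {1, 3, 4}
Tree: B1–B2

Every bag has size at most 3, so the width is 3 − 1 = 2 and tw(G) ≤ 2. On the other hand G contains the 3-clique {1, 3, 4}. A clique must lie in a single bag of any decomposition, so no decomposition can have width below 2. Hence tw(G) = 2 exactly.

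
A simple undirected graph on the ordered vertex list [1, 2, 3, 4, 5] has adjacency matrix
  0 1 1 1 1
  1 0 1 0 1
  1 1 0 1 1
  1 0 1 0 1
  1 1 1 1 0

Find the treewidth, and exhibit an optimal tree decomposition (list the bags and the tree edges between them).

Treewidth 3.
One optimal decomposition is:
Bags: B1 = {1, 2, 3, 5}  B2 = {1, 3, 4, 5}
Tree: B1–B2

The largest bag has 4 vertices, giving width 3; this decomposition certifies tw(G) ≤ 3. Conversely, {1, 2, 3, 5} is a clique of size 4, and the vertices of any clique must share a bag in every tree decomposition; so some bag has ≥ 4 vertices and tw(G) ≥ 3. Hence tw(G) = 3 exactly.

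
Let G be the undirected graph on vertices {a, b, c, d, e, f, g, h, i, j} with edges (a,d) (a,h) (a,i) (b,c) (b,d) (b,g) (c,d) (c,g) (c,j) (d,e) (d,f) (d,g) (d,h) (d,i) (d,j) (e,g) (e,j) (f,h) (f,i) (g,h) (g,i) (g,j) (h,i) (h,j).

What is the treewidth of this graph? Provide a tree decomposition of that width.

Treewidth 3.
One such decomposition:
Bags: B1 = {a, d, h, i}  B2 = {d, g, h, i}  B3 = {d, g, h, j}  B4 = {d, f, h, i}  B5 = {d, e, g, j}  B6 = {c, d, g, j}  B7 = {b, c, d, g}
Tree: B1–B2, B2–B3, B1–B4, B3–B5, B5–B6, B6–B7

Each bag holds 4 vertices, so the decomposition has width 3, which upper-bounds the treewidth. On the other hand G contains the 4-clique {d, e, g, j}. A clique must lie in a single bag of any decomposition, so no decomposition can have width below 3. The upper and lower bounds meet at 3, so that is the treewidth.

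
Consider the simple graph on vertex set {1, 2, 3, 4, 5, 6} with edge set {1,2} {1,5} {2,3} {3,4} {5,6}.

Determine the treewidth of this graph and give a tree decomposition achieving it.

Treewidth 1.
Bags: B1 = {5, 6}  B2 = {1, 5}  B3 = {1, 2}  B4 = {2, 3}  B5 = {3, 4}
Tree: B1–B2, B2–B3, B3–B4, B4–B5

The largest bag has 2 vertices, giving width 1; this decomposition certifies tw(G) ≤ 1. G has an edge, so its treewidth is at least 1. Combining the bounds, tw(G) = 1.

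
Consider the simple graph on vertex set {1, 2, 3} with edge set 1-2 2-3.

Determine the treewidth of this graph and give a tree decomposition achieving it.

Every bag has size at most 2, so the width is 2 − 1 = 1 and tw(G) ≤ 1. Any graph with an edge has treewidth ≥ 1, and G has the edge 2–1. Hence tw(G) = 1 exactly.

Treewidth 1.
Bags: B1 = {1, 2}  B2 = {2, 3}
Tree: B1–B2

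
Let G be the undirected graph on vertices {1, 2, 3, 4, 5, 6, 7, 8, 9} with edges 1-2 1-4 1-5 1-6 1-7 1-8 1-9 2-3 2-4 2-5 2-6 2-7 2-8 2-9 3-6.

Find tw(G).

2

A width-2 tree decomposition is:
Bags: B1 = {1, 2, 6}  B2 = {1, 2, 4}  B3 = {1, 2, 7}  B4 = {1, 2, 8}  B5 = {2, 3, 6}  B6 = {1, 2, 5}  B7 = {1, 2, 9}
Tree: B1–B2, B2–B3, B1–B4, B1–B5, B1–B6, B6–B7
The largest bag has 3 vertices, giving width 2; this decomposition certifies tw(G) ≤ 2. On the other hand G contains the 3-clique {1, 2, 4}. A clique must lie in a single bag of any decomposition, so no decomposition can have width below 2. Hence tw(G) = 2 exactly.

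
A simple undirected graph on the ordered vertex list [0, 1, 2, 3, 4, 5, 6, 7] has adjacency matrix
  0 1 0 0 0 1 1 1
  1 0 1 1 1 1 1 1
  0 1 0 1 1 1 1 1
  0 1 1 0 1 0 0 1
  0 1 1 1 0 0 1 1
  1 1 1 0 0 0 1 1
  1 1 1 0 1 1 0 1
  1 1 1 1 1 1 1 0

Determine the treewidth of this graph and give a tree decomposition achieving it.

The largest bag has 5 vertices, giving width 4; this decomposition certifies tw(G) ≤ 4. Conversely, {0, 1, 5, 6, 7} is a clique of size 5, and the vertices of any clique must share a bag in every tree decomposition; so some bag has ≥ 5 vertices and tw(G) ≥ 4. Therefore the treewidth is 4.

Treewidth 4.
One such decomposition:
Bags: B1 = {0, 1, 5, 6, 7}  B2 = {1, 2, 5, 6, 7}  B3 = {1, 2, 4, 6, 7}  B4 = {1, 2, 3, 4, 7}
Tree: B1–B2, B2–B3, B3–B4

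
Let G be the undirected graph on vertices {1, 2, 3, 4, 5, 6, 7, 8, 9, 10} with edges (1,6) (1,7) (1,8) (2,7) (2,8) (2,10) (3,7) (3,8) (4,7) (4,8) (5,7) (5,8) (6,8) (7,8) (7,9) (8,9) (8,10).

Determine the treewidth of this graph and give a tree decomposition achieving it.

Treewidth 2.
One such decomposition:
Bags: B1 = {3, 7, 8}  B2 = {4, 7, 8}  B3 = {2, 7, 8}  B4 = {1, 7, 8}  B5 = {7, 8, 9}  B6 = {1, 6, 8}  B7 = {5, 7, 8}  B8 = {2, 8, 10}
Tree: B1–B2, B2–B3, B3–B4, B2–B5, B4–B6, B5–B7, B3–B8

The largest bag has 3 vertices, giving width 2; this decomposition certifies tw(G) ≤ 2. For the lower bound, the 3 vertices {2, 8, 10} are pairwise adjacent, and any tree decomposition puts a clique entirely inside one bag — forcing width ≥ 2. The upper and lower bounds meet at 2, so that is the treewidth.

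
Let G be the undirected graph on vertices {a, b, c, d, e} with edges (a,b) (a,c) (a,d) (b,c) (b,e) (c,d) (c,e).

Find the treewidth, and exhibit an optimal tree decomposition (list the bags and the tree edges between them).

Treewidth 2.
One such decomposition:
Bags: B1 = {a, b, c}  B2 = {a, c, d}  B3 = {b, c, e}
Tree: B1–B2, B1–B3

Each bag holds 3 vertices, so the decomposition has width 2, which upper-bounds the treewidth. On the other hand G contains the 3-clique {b, c, e}. A clique must lie in a single bag of any decomposition, so no decomposition can have width below 2. Combining the bounds, tw(G) = 2.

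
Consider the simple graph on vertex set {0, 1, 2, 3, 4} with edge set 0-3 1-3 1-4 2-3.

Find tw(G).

1

A width-1 tree decomposition is:
Bags: B1 = {0, 3}  B2 = {2, 3}  B3 = {1, 3}  B4 = {1, 4}
Tree: B1–B2, B2–B3, B3–B4
The largest bag has 2 vertices, giving width 1; this decomposition certifies tw(G) ≤ 1. Any graph with an edge has treewidth ≥ 1, and G has the edge 3–0. Combining the bounds, tw(G) = 1.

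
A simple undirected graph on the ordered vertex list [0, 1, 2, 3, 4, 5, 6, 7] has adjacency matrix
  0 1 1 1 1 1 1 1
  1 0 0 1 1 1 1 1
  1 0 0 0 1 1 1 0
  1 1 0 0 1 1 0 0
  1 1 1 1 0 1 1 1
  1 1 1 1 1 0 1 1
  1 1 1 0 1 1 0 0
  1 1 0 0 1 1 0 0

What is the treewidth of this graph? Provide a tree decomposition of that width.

Each bag holds 5 vertices, so the decomposition has width 4, which upper-bounds the treewidth. On the other hand G contains the 5-clique {0, 1, 3, 4, 5}. A clique must lie in a single bag of any decomposition, so no decomposition can have width below 4. Combining the bounds, tw(G) = 4.

Treewidth 4.
One optimal decomposition is:
Bags: B1 = {0, 2, 4, 5, 6}  B2 = {0, 1, 4, 5, 6}  B3 = {0, 1, 3, 4, 5}  B4 = {0, 1, 4, 5, 7}
Tree: B1–B2, B2–B3, B2–B4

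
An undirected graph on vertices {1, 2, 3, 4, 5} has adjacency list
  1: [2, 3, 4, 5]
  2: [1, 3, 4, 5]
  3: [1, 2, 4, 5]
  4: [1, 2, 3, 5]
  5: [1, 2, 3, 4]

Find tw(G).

A width-4 tree decomposition is:
Bags: B1 = {1, 2, 3, 4, 5}
Tree: (single bag)
With just one bag of size 5, the width is 5 − 1 = 4, so tw(G) ≤ 4. On the other hand G contains the 5-clique {1, 2, 3, 4, 5}. A clique must lie in a single bag of any decomposition, so no decomposition can have width below 4. Combining the bounds, tw(G) = 4.

4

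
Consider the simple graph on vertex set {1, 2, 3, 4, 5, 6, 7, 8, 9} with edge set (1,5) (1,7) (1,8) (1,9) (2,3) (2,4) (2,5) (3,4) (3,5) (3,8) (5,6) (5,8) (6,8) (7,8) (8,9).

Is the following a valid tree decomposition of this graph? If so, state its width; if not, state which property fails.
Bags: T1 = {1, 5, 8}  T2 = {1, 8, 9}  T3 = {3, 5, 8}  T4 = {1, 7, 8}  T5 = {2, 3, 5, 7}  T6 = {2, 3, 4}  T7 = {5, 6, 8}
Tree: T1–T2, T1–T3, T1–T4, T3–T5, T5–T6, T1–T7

No — bags containing vertex 7 are not connected in the tree.

A tree decomposition must satisfy three properties: every vertex lies in some bag; for every edge, both endpoints lie together in some bag; and for every vertex, the bags containing it form a connected subtree. Here bags containing vertex 7 are not connected in the tree, so the decomposition is invalid.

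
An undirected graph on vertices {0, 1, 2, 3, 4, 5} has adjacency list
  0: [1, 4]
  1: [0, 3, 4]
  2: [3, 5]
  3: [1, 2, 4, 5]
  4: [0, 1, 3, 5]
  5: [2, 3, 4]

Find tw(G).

A width-2 tree decomposition is:
Bags: B1 = {3, 4, 5}  B2 = {1, 3, 4}  B3 = {2, 3, 5}  B4 = {0, 1, 4}
Tree: B1–B2, B1–B3, B2–B4
The largest bag has 3 vertices, giving width 2; this decomposition certifies tw(G) ≤ 2. On the other hand G contains the 3-clique {0, 1, 4}. A clique must lie in a single bag of any decomposition, so no decomposition can have width below 2. Combining the bounds, tw(G) = 2.

2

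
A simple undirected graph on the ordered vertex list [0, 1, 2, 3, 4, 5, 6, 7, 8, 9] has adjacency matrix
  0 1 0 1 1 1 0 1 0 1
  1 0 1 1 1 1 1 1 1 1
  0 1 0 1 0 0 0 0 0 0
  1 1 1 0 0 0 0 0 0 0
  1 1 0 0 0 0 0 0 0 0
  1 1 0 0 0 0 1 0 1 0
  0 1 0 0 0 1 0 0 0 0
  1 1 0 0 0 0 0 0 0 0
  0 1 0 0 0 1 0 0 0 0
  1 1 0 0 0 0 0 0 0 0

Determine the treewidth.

A width-2 tree decomposition is:
Bags: B1 = {0, 1, 7}  B2 = {0, 1, 5}  B3 = {0, 1, 4}  B4 = {1, 5, 8}  B5 = {0, 1, 3}  B6 = {1, 5, 6}  B7 = {1, 2, 3}  B8 = {0, 1, 9}
Tree: B1–B2, B2–B3, B2–B4, B2–B5, B4–B6, B5–B7, B2–B8
Every bag has size at most 3, so the width is 3 − 1 = 2 and tw(G) ≤ 2. For the lower bound, the 3 vertices {0, 1, 3} are pairwise adjacent, and any tree decomposition puts a clique entirely inside one bag — forcing width ≥ 2. Therefore the treewidth is 2.

2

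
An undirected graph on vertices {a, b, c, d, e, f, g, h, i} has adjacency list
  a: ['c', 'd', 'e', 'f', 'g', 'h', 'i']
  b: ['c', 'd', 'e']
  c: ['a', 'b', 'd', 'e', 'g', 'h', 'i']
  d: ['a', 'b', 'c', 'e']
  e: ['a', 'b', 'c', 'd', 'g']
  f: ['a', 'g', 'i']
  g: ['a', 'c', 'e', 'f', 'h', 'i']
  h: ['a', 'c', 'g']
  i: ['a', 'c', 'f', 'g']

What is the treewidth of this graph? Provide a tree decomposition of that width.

The largest bag has 4 vertices, giving width 3; this decomposition certifies tw(G) ≤ 3. For the lower bound, the 4 vertices {a, c, d, e} are pairwise adjacent, and any tree decomposition puts a clique entirely inside one bag — forcing width ≥ 3. Hence tw(G) = 3 exactly.

Treewidth 3.
One such decomposition:
Bags: B1 = {a, f, g, i}  B2 = {a, c, g, i}  B3 = {a, c, g, h}  B4 = {a, c, e, g}  B5 = {a, c, d, e}  B6 = {b, c, d, e}
Tree: B1–B2, B2–B3, B2–B4, B4–B5, B5–B6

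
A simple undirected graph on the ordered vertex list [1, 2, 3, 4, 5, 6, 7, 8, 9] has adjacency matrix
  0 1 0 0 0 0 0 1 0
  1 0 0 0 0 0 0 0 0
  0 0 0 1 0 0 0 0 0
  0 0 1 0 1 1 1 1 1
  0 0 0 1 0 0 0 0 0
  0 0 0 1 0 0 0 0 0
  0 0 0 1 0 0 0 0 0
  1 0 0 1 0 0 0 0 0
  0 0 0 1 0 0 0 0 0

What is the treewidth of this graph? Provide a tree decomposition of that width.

Every bag has size at most 2, so the width is 2 − 1 = 1 and tw(G) ≤ 1. Any graph with an edge has treewidth ≥ 1, and G has the edge 4–9. Combining the bounds, tw(G) = 1.

Treewidth 1.
One such decomposition:
Bags: B1 = {4, 9}  B2 = {4, 7}  B3 = {4, 8}  B4 = {4, 5}  B5 = {4, 6}  B6 = {1, 8}  B7 = {1, 2}  B8 = {3, 4}
Tree: B1–B2, B1–B3, B1–B4, B3–B5, B3–B6, B6–B7, B1–B8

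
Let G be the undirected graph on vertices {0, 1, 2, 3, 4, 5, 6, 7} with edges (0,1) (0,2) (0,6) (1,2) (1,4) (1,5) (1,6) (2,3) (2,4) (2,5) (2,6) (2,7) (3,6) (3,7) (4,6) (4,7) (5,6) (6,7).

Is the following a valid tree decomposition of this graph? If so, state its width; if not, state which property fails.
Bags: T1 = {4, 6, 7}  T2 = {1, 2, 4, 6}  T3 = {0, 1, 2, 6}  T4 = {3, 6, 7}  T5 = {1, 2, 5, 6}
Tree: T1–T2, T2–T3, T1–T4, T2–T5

A tree decomposition must satisfy three properties: every vertex lies in some bag; for every edge, both endpoints lie together in some bag; and for every vertex, the bags containing it form a connected subtree. Here edge (2,7) lies in no bag, so the decomposition is invalid.

No — edge (2,7) lies in no bag.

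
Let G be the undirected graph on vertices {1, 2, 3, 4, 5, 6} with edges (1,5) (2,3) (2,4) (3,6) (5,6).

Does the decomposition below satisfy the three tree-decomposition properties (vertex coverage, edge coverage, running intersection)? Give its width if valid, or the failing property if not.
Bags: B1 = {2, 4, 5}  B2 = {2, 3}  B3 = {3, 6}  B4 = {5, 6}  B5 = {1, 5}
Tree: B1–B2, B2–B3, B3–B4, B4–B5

No — bags containing vertex 5 are not connected in the tree.

A tree decomposition must satisfy three properties: every vertex lies in some bag; for every edge, both endpoints lie together in some bag; and for every vertex, the bags containing it form a connected subtree. Here bags containing vertex 5 are not connected in the tree, so the decomposition is invalid.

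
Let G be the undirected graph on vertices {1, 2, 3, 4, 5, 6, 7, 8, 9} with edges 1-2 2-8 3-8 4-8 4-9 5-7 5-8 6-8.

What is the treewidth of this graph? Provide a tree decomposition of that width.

Treewidth 1.
One optimal decomposition is:
Bags: B1 = {5, 7}  B2 = {5, 8}  B3 = {4, 8}  B4 = {4, 9}  B5 = {3, 8}  B6 = {2, 8}  B7 = {6, 8}  B8 = {1, 2}
Tree: B1–B2, B2–B3, B3–B4, B2–B5, B2–B6, B3–B7, B6–B8

Every bag has size at most 2, so the width is 2 − 1 = 1 and tw(G) ≤ 1. G has an edge, so its treewidth is at least 1. Hence tw(G) = 1 exactly.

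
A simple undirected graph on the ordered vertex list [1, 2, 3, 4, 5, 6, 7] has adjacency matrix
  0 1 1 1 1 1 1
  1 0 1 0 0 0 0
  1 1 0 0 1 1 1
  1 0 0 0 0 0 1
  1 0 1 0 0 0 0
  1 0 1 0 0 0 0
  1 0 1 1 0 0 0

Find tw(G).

A width-2 tree decomposition is:
Bags: B1 = {1, 4, 7}  B2 = {1, 3, 7}  B3 = {1, 3, 6}  B4 = {1, 3, 5}  B5 = {1, 2, 3}
Tree: B1–B2, B2–B3, B3–B4, B4–B5
Each bag holds 3 vertices, so the decomposition has width 2, which upper-bounds the treewidth. On the other hand G contains the 3-clique {1, 2, 3}. A clique must lie in a single bag of any decomposition, so no decomposition can have width below 2. Therefore the treewidth is 2.

2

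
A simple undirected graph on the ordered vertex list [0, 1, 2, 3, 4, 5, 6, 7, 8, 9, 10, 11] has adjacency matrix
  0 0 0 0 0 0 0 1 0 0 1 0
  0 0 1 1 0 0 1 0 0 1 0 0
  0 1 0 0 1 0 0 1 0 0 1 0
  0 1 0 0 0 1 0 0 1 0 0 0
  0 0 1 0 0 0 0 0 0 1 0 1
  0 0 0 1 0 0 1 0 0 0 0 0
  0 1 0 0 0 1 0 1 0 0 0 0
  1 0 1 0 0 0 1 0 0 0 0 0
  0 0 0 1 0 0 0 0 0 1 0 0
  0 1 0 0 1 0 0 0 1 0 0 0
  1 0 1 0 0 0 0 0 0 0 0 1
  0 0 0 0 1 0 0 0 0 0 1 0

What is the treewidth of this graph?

A width-3 tree decomposition is:
Bags: B1 = {0, 4, 10, 11}  B2 = {0, 2, 4, 10}  B3 = {0, 2, 4, 7}  B4 = {2, 4, 7, 9}  B5 = {1, 2, 7, 9}  B6 = {1, 6, 7, 9}  B7 = {1, 6, 8, 9}  B8 = {1, 3, 6, 8}  B9 = {3, 5, 6, 8}
Tree: B1–B2, B2–B3, B3–B4, B4–B5, B5–B6, B6–B7, B7–B8, B8–B9
Every bag has size at most 4, so the width is 4 − 1 = 3 and tw(G) ≤ 3. For the lower bound: the 4 vertex sets {0,10,11}, {4}, {2}, {1,6,7,9} are disjoint, each induces a connected subgraph, and every pair is joined by at least one edge of G. Contracting each set to a single vertex therefore yields K_{4} as a minor, and since treewidth is minor-monotone, tw(G) ≥ tw(K_{4}) = 3. The upper and lower bounds meet at 3, so that is the treewidth.

3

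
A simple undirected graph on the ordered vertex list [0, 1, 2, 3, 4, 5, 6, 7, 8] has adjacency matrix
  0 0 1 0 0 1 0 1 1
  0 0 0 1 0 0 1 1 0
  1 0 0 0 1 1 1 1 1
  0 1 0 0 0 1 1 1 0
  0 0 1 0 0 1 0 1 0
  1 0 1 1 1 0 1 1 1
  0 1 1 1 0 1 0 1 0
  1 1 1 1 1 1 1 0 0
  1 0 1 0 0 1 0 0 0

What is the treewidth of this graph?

3

A width-3 tree decomposition is:
Bags: B1 = {3, 5, 6, 7}  B2 = {2, 5, 6, 7}  B3 = {1, 3, 6, 7}  B4 = {0, 2, 5, 7}  B5 = {0, 2, 5, 8}  B6 = {2, 4, 5, 7}
Tree: B1–B2, B1–B3, B2–B4, B4–B5, B2–B6
Each bag holds 4 vertices, so the decomposition has width 3, which upper-bounds the treewidth. Conversely, {1, 3, 6, 7} is a clique of size 4, and the vertices of any clique must share a bag in every tree decomposition; so some bag has ≥ 4 vertices and tw(G) ≥ 3. Hence tw(G) = 3 exactly.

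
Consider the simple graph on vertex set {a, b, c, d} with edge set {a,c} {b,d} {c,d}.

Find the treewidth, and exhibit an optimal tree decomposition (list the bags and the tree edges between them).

Treewidth 1.
One optimal decomposition is:
Bags: B1 = {a, c}  B2 = {c, d}  B3 = {b, d}
Tree: B1–B2, B2–B3

Each bag holds 2 vertices, so the decomposition has width 1, which upper-bounds the treewidth. G has an edge, so its treewidth is at least 1. Hence tw(G) = 1 exactly.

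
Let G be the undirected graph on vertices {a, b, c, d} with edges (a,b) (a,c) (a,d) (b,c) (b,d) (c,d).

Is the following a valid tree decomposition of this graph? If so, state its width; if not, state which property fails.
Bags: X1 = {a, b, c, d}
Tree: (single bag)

Vertex coverage: the bags together contain {a, b, c, d}, the full vertex set. Edge coverage: each edge of G has both endpoints in at least one bag. Running intersection: for every vertex, the bags containing it form a connected subtree. All three properties hold, so this is a valid tree decomposition of width max|bag| − 1 = 3, and hence tw(G) ≤ 3.

Yes; width 3.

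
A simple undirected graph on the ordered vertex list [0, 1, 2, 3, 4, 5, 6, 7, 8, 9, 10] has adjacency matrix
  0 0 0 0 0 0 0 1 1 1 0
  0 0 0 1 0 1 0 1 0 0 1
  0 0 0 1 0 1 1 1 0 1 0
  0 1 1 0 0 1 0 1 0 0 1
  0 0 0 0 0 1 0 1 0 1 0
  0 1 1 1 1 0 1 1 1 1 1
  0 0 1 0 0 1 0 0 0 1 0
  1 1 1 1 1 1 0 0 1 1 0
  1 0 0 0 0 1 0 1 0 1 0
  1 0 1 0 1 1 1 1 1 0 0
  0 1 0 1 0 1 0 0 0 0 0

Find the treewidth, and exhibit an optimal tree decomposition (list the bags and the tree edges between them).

Each bag holds 4 vertices, so the decomposition has width 3, which upper-bounds the treewidth. For the lower bound, the 4 vertices {0, 7, 8, 9} are pairwise adjacent, and any tree decomposition puts a clique entirely inside one bag — forcing width ≥ 3. Combining the bounds, tw(G) = 3.

Treewidth 3.
One such decomposition:
Bags: B1 = {5, 7, 8, 9}  B2 = {2, 5, 7, 9}  B3 = {2, 5, 6, 9}  B4 = {2, 3, 5, 7}  B5 = {1, 3, 5, 7}  B6 = {1, 3, 5, 10}  B7 = {0, 7, 8, 9}  B8 = {4, 5, 7, 9}
Tree: B1–B2, B2–B3, B2–B4, B4–B5, B5–B6, B1–B7, B1–B8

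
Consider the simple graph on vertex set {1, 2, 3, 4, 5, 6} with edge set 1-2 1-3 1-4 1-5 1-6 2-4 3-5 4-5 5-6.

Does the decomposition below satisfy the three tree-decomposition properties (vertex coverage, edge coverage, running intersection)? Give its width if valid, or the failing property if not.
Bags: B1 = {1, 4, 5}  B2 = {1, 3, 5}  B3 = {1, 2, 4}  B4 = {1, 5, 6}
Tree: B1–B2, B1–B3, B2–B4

Yes; width 2.

Checking the three conditions: (i) the bags cover all of {1, 2, 3, 4, 5, 6}; (ii) for each edge, some bag contains both endpoints; (iii) the bags containing any fixed vertex form a subtree. All hold, so the decomposition is valid with width 3 − 1 = 2.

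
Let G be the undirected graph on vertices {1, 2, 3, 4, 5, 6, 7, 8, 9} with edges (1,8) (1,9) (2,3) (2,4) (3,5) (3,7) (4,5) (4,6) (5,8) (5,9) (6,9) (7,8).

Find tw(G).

A width-3 tree decomposition is:
Bags: B1 = {2, 3, 4, 6}  B2 = {3, 4, 5, 6}  B3 = {3, 5, 6, 9}  B4 = {3, 5, 7, 9}  B5 = {5, 7, 8, 9}  B6 = {1, 7, 8, 9}
Tree: B1–B2, B2–B3, B3–B4, B4–B5, B5–B6
Every bag has size at most 4, so the width is 4 − 1 = 3 and tw(G) ≤ 3. For the lower bound: the 4 vertex sets {2,4,6}, {3}, {5}, {1,7,8,9} are disjoint, each induces a connected subgraph, and every pair is joined by at least one edge of G. Contracting each set to a single vertex therefore yields K_{4} as a minor, and since treewidth is minor-monotone, tw(G) ≥ tw(K_{4}) = 3. Hence tw(G) = 3 exactly.

3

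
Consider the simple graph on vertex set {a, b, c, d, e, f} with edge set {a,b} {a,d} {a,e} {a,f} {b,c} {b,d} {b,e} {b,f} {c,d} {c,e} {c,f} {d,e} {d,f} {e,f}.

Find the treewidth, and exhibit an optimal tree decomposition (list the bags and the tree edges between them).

Treewidth 4.
One such decomposition:
Bags: B1 = {a, b, d, e, f}  B2 = {b, c, d, e, f}
Tree: B1–B2

Each bag holds 5 vertices, so the decomposition has width 4, which upper-bounds the treewidth. On the other hand G contains the 5-clique {b, c, d, e, f}. A clique must lie in a single bag of any decomposition, so no decomposition can have width below 4. The upper and lower bounds meet at 4, so that is the treewidth.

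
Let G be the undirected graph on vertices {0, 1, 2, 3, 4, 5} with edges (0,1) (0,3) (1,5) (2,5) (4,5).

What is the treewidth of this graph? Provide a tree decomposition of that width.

Treewidth 1.
One optimal decomposition is:
Bags: B1 = {1, 5}  B2 = {0, 1}  B3 = {0, 3}  B4 = {2, 5}  B5 = {4, 5}
Tree: B1–B2, B2–B3, B1–B4, B1–B5

Every bag has size at most 2, so the width is 2 − 1 = 1 and tw(G) ≤ 1. Any graph with an edge has treewidth ≥ 1, and G has the edge 5–1. The upper and lower bounds meet at 1, so that is the treewidth.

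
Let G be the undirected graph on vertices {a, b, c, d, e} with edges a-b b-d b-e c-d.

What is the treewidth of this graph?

1

A width-1 tree decomposition is:
Bags: B1 = {b, d}  B2 = {c, d}  B3 = {b, e}  B4 = {a, b}
Tree: B1–B2, B1–B3, B1–B4
The largest bag has 2 vertices, giving width 1; this decomposition certifies tw(G) ≤ 1. Since G has at least one edge (e.g. d–b), it is not an edgeless graph, so tw(G) ≥ 1. The upper and lower bounds meet at 1, so that is the treewidth.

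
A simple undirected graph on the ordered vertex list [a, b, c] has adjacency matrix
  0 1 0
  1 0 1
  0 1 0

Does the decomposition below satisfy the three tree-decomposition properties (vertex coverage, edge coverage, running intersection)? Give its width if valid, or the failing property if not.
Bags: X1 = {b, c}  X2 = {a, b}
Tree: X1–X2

Yes; width 1.

Vertex coverage: the bags together contain {a, b, c}, the full vertex set. Edge coverage: each edge of G has both endpoints in at least one bag. Running intersection: for every vertex, the bags containing it form a connected subtree. All three properties hold, so this is a valid tree decomposition of width max|bag| − 1 = 1, and hence tw(G) ≤ 1.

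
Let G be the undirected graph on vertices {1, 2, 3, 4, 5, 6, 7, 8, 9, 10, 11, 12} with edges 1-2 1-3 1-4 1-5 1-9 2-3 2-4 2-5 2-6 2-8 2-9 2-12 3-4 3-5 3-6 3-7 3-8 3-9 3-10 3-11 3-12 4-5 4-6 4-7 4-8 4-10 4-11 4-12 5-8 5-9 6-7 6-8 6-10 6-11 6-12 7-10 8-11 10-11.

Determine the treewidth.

A width-4 tree decomposition is:
Bags: B1 = {3, 4, 6, 10, 11}  B2 = {3, 4, 6, 7, 10}  B3 = {3, 4, 6, 8, 11}  B4 = {2, 3, 4, 6, 8}  B5 = {2, 3, 4, 5, 8}  B6 = {2, 3, 4, 6, 12}  B7 = {1, 2, 3, 4, 5}  B8 = {1, 2, 3, 5, 9}
Tree: B1–B2, B1–B3, B3–B4, B4–B5, B4–B6, B5–B7, B7–B8
Every bag has size at most 5, so the width is 5 − 1 = 4 and tw(G) ≤ 4. For the lower bound, the 5 vertices {1, 2, 3, 5, 9} are pairwise adjacent, and any tree decomposition puts a clique entirely inside one bag — forcing width ≥ 4. Hence tw(G) = 4 exactly.

4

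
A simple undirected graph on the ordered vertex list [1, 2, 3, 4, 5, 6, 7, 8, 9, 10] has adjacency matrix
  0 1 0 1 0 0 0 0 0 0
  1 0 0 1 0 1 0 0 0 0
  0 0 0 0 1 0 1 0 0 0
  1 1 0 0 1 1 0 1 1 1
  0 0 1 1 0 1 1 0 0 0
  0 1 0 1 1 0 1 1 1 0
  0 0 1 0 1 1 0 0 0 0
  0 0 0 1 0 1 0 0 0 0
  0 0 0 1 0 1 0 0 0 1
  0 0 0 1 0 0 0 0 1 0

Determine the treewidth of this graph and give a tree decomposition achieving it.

Every bag has size at most 3, so the width is 3 − 1 = 2 and tw(G) ≤ 2. On the other hand G contains the 3-clique {3, 5, 7}. A clique must lie in a single bag of any decomposition, so no decomposition can have width below 2. Combining the bounds, tw(G) = 2.

Treewidth 2.
One optimal decomposition is:
Bags: B1 = {4, 5, 6}  B2 = {2, 4, 6}  B3 = {4, 6, 9}  B4 = {1, 2, 4}  B5 = {5, 6, 7}  B6 = {4, 9, 10}  B7 = {4, 6, 8}  B8 = {3, 5, 7}
Tree: B1–B2, B1–B3, B2–B4, B1–B5, B3–B6, B3–B7, B5–B8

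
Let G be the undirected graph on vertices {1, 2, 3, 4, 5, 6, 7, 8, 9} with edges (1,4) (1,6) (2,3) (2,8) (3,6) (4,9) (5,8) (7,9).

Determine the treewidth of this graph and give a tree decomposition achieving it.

Treewidth 1.
Bags: B1 = {7, 9}  B2 = {4, 9}  B3 = {1, 4}  B4 = {1, 6}  B5 = {3, 6}  B6 = {2, 3}  B7 = {2, 8}  B8 = {5, 8}
Tree: B1–B2, B2–B3, B3–B4, B4–B5, B5–B6, B6–B7, B7–B8

Every bag has size at most 2, so the width is 2 − 1 = 1 and tw(G) ≤ 1. Any graph with an edge has treewidth ≥ 1, and G has the edge 7–9. Hence tw(G) = 1 exactly.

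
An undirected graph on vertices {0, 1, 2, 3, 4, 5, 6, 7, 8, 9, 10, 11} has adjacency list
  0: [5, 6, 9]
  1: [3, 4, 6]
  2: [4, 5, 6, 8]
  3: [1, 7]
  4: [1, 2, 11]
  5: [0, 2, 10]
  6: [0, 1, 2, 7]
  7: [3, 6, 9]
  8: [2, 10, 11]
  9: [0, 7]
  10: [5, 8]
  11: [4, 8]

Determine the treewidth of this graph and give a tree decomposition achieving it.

Every bag has size at most 4, so the width is 4 − 1 = 3 and tw(G) ≤ 3. For the lower bound: the 4 vertex sets {3,7,9}, {0}, {6}, {1,2,4,5} are disjoint, each induces a connected subgraph, and every pair is joined by at least one edge of G. Contracting each set to a single vertex therefore yields K_{4} as a minor, and since treewidth is minor-monotone, tw(G) ≥ tw(K_{4}) = 3. Therefore the treewidth is 3.

Treewidth 3.
One optimal decomposition is:
Bags: B1 = {0, 3, 7, 9}  B2 = {0, 3, 6, 7}  B3 = {0, 1, 3, 6}  B4 = {0, 1, 5, 6}  B5 = {1, 2, 5, 6}  B6 = {1, 2, 4, 5}  B7 = {2, 4, 5, 10}  B8 = {2, 4, 8, 10}  B9 = {4, 8, 10, 11}
Tree: B1–B2, B2–B3, B3–B4, B4–B5, B5–B6, B6–B7, B7–B8, B8–B9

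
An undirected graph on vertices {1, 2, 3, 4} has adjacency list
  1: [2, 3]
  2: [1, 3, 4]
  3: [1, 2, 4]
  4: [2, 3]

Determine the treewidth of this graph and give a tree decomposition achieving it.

Treewidth 2.
One such decomposition:
Bags: B1 = {1, 2, 3}  B2 = {2, 3, 4}
Tree: B1–B2

The largest bag has 3 vertices, giving width 2; this decomposition certifies tw(G) ≤ 2. For the lower bound, the 3 vertices {1, 2, 3} are pairwise adjacent, and any tree decomposition puts a clique entirely inside one bag — forcing width ≥ 2. Hence tw(G) = 2 exactly.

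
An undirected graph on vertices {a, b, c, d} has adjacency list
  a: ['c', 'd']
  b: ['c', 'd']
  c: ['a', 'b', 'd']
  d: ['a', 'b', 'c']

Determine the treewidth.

2

A width-2 tree decomposition is:
Bags: B1 = {b, c, d}  B2 = {a, c, d}
Tree: B1–B2
The largest bag has 3 vertices, giving width 2; this decomposition certifies tw(G) ≤ 2. On the other hand G contains the 3-clique {a, c, d}. A clique must lie in a single bag of any decomposition, so no decomposition can have width below 2. Combining the bounds, tw(G) = 2.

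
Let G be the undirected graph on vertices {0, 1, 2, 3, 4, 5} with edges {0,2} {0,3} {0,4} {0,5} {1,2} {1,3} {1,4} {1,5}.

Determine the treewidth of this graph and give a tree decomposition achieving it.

Each bag holds 3 vertices, so the decomposition has width 2, which upper-bounds the treewidth. Since 4–0–3–1–4 is a cycle in G, G is not acyclic. Forests are exactly the graphs of treewidth ≤ 1, so tw(G) ≥ 2. Hence tw(G) = 2 exactly.

Treewidth 2.
Bags: B1 = {0, 1, 4}  B2 = {0, 1, 3}  B3 = {0, 1, 5}  B4 = {0, 1, 2}
Tree: B1–B2, B2–B3, B3–B4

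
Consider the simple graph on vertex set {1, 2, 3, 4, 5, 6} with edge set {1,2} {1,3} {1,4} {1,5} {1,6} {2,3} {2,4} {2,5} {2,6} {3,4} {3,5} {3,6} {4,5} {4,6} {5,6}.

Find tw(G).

5

A width-5 tree decomposition is:
Bags: B1 = {1, 2, 3, 4, 5, 6}
Tree: (single bag)
With just one bag of size 6, the width is 6 − 1 = 5, so tw(G) ≤ 5. Conversely, {1, 2, 3, 4, 5, 6} is a clique of size 6, and the vertices of any clique must share a bag in every tree decomposition; so some bag has ≥ 6 vertices and tw(G) ≥ 5. Hence tw(G) = 5 exactly.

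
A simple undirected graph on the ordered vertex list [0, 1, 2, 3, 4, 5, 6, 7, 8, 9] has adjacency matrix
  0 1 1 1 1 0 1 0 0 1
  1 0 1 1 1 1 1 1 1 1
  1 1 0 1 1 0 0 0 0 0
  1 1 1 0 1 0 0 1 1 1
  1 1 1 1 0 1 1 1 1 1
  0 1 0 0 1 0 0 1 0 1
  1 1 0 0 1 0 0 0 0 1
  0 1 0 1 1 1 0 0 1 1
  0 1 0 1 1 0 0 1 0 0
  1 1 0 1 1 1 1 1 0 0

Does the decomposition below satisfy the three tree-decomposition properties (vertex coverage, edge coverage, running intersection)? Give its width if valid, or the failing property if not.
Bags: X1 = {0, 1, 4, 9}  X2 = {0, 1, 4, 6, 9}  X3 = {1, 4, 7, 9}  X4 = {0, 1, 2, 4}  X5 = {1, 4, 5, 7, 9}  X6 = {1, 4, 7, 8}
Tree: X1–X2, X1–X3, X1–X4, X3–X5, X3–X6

No — vertex 3 appears in no bag.

A tree decomposition must satisfy three properties: every vertex lies in some bag; for every edge, both endpoints lie together in some bag; and for every vertex, the bags containing it form a connected subtree. Here vertex 3 appears in no bag, so the decomposition is invalid.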